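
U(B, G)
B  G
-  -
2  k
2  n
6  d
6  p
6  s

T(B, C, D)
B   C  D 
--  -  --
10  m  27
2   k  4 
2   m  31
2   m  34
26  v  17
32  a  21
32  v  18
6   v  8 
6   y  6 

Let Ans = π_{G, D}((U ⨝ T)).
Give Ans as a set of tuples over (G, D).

{(d, 6), (d, 8), (k, 31), (k, 34), (k, 4), (n, 31), (n, 34), (n, 4), (p, 6), (p, 8), (s, 6), (s, 8)}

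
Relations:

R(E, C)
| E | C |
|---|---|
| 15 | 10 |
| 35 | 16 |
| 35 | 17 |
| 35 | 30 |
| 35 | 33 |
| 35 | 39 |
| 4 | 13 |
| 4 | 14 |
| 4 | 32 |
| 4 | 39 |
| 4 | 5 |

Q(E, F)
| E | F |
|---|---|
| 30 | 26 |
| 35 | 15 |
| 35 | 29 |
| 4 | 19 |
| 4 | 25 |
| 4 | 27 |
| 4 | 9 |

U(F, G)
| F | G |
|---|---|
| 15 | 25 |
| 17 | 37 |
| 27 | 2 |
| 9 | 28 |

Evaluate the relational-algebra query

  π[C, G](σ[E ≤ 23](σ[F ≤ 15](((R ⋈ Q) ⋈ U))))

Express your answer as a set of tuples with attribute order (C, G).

R ⋈ Q (natural join on E): {(35, 16, 15), (35, 16, 29), (35, 17, 15), (35, 17, 29), (35, 30, 15), (35, 30, 29), (35, 33, 15), (35, 33, 29), (35, 39, 15), (35, 39, 29), (4, 13, 19), (4, 13, 25), (4, 13, 27), (4, 13, 9), (4, 14, 19), (4, 14, 25), (4, 14, 27), (4, 14, 9), (4, 32, 19), (4, 32, 25), (4, 32, 27), (4, 32, 9), (4, 39, 19), (4, 39, 25), (4, 39, 27), (4, 39, 9), (4, 5, 19), (4, 5, 25), (4, 5, 27), (4, 5, 9)}
(R ⋈ Q) ⋈ U (natural join on F): {(35, 16, 15, 25), (35, 17, 15, 25), (35, 30, 15, 25), (35, 33, 15, 25), (35, 39, 15, 25), (4, 13, 27, 2), (4, 13, 9, 28), (4, 14, 27, 2), (4, 14, 9, 28), (4, 32, 27, 2), (4, 32, 9, 28), (4, 39, 27, 2), (4, 39, 9, 28), (4, 5, 27, 2), (4, 5, 9, 28)}
Filtering on F ≤ 15 leaves {(35, 16, 15, 25), (35, 17, 15, 25), (35, 30, 15, 25), (35, 33, 15, 25), (35, 39, 15, 25), (4, 13, 9, 28), (4, 14, 9, 28), (4, 32, 9, 28), (4, 39, 9, 28), (4, 5, 9, 28)}.
Filtering on E ≤ 23 leaves {(4, 13, 9, 28), (4, 14, 9, 28), (4, 32, 9, 28), (4, 39, 9, 28), (4, 5, 9, 28)}.
π_{C, G} gives {(13, 28), (14, 28), (32, 28), (39, 28), (5, 28)}.

{(13, 28), (14, 28), (32, 28), (39, 28), (5, 28)}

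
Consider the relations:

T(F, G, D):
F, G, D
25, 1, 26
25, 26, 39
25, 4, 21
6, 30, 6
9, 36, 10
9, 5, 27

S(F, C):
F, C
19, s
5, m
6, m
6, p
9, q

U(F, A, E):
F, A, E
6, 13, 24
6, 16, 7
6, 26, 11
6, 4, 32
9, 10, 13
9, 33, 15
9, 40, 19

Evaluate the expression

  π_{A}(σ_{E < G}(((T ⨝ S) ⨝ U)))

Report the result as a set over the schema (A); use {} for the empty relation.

Natural join on F: {(6, 30, 6, m), (6, 30, 6, p), (9, 36, 10, q), (9, 5, 27, q)}
Natural join on F: {(6, 30, 6, m, 13, 24), (6, 30, 6, m, 16, 7), (6, 30, 6, m, 26, 11), (6, 30, 6, m, 4, 32), (6, 30, 6, p, 13, 24), (6, 30, 6, p, 16, 7), (6, 30, 6, p, 26, 11), (6, 30, 6, p, 4, 32), (9, 36, 10, q, 10, 13), (9, 36, 10, q, 33, 15), (9, 36, 10, q, 40, 19), (9, 5, 27, q, 10, 13), (9, 5, 27, q, 33, 15), (9, 5, 27, q, 40, 19)}
Filtering on E < G leaves {(6, 30, 6, m, 13, 24), (6, 30, 6, m, 16, 7), (6, 30, 6, m, 26, 11), (6, 30, 6, p, 13, 24), (6, 30, 6, p, 16, 7), (6, 30, 6, p, 26, 11), (9, 36, 10, q, 10, 13), (9, 36, 10, q, 33, 15), (9, 36, 10, q, 40, 19)}.
Projecting to A (3 duplicate(s) eliminated): {10, 13, 16, 26, 33, 40}

{10, 13, 16, 26, 33, 40}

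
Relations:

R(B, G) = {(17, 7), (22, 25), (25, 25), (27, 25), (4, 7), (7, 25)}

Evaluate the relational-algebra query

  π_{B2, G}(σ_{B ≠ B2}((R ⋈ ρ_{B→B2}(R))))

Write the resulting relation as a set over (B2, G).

ρ[B→B2]: schema becomes (B2, G); tuples unchanged.
Joining R and ρ_{B→B2}(R) on G yields {(17, 7, 17), (17, 7, 4), (22, 25, 22), (22, 25, 25), (22, 25, 27), (22, 25, 7), (25, 25, 22), (25, 25, 25), (25, 25, 27), (25, 25, 7), (27, 25, 22), (27, 25, 25), (27, 25, 27), (27, 25, 7), (4, 7, 17), (4, 7, 4), (7, 25, 22), (7, 25, 25), (7, 25, 27), (7, 25, 7)}.
Selection B ≠ B2: {(17, 7, 4), (22, 25, 25), (22, 25, 27), (22, 25, 7), (25, 25, 22), (25, 25, 27), (25, 25, 7), (27, 25, 22), (27, 25, 25), (27, 25, 7), (4, 7, 17), (7, 25, 22), (7, 25, 25), (7, 25, 27)}
π[B2, G]: project onto (B2, G) (8 duplicate(s) eliminated) → {(17, 7), (22, 25), (25, 25), (27, 25), (4, 7), (7, 25)}

{(17, 7), (22, 25), (25, 25), (27, 25), (4, 7), (7, 25)}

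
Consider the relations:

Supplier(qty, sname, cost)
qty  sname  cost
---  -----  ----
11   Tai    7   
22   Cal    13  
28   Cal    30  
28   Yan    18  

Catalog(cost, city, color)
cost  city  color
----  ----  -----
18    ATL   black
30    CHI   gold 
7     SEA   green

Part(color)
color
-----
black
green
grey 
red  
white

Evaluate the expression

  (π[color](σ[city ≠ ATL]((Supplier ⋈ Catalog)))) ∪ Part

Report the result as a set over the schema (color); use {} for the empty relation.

Supplier ⋈ Catalog (natural join on cost): {(11, Tai, 7, SEA, green), (28, Cal, 30, CHI, gold), (28, Yan, 18, ATL, black)}
Apply σ_{city ≠ ATL}; surviving tuples: {(11, Tai, 7, SEA, green), (28, Cal, 30, CHI, gold)}
π_{color} gives {gold, green}.
Set union of the two operands is {black, gold, green, grey, red, white}.

{black, gold, green, grey, red, white}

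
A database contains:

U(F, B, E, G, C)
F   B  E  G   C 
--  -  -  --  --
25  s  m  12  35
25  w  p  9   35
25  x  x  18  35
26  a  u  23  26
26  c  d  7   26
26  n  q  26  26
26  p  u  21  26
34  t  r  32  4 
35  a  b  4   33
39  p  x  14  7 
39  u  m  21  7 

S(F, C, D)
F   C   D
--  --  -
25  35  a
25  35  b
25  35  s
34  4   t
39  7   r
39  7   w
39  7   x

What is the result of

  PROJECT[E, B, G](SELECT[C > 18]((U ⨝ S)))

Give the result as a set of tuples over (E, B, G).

U ⋈ S (natural join on F, C): {(25, s, m, 12, 35, a), (25, s, m, 12, 35, b), (25, s, m, 12, 35, s), (25, w, p, 9, 35, a), (25, w, p, 9, 35, b), (25, w, p, 9, 35, s), (25, x, x, 18, 35, a), (25, x, x, 18, 35, b), (25, x, x, 18, 35, s), (34, t, r, 32, 4, t), (39, p, x, 14, 7, r), (39, p, x, 14, 7, w), (39, p, x, 14, 7, x), (39, u, m, 21, 7, r), (39, u, m, 21, 7, w), (39, u, m, 21, 7, x)}
Selection C > 18: {(25, s, m, 12, 35, a), (25, s, m, 12, 35, b), (25, s, m, 12, 35, s), (25, w, p, 9, 35, a), (25, w, p, 9, 35, b), (25, w, p, 9, 35, s), (25, x, x, 18, 35, a), (25, x, x, 18, 35, b), (25, x, x, 18, 35, s)}
Projecting to E, B, G (6 duplicate(s) eliminated): {(m, s, 12), (p, w, 9), (x, x, 18)}

{(m, s, 12), (p, w, 9), (x, x, 18)}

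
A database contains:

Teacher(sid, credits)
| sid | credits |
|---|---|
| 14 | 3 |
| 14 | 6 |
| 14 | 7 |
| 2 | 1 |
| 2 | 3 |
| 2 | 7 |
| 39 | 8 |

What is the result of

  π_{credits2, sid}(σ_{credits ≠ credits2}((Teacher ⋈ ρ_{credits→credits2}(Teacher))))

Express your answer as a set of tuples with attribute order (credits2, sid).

ρ[credits→credits2]: schema becomes (sid, credits2); tuples unchanged.
Teacher ⋈ ρ_{credits→credits2}(Teacher) (natural join on sid): {(14, 3, 3), (14, 3, 6), (14, 3, 7), (14, 6, 3), (14, 6, 6), (14, 6, 7), (14, 7, 3), (14, 7, 6), (14, 7, 7), (2, 1, 1), (2, 1, 3), (2, 1, 7), (2, 3, 1), (2, 3, 3), (2, 3, 7), (2, 7, 1), (2, 7, 3), (2, 7, 7), (39, 8, 8)}
Selection credits ≠ credits2: {(14, 3, 6), (14, 3, 7), (14, 6, 3), (14, 6, 7), (14, 7, 3), (14, 7, 6), (2, 1, 3), (2, 1, 7), (2, 3, 1), (2, 3, 7), (2, 7, 1), (2, 7, 3)}
π[credits2, sid]: project onto (credits2, sid) (6 duplicate(s) eliminated) → {(1, 2), (3, 14), (3, 2), (6, 14), (7, 14), (7, 2)}

{(1, 2), (3, 14), (3, 2), (6, 14), (7, 14), (7, 2)}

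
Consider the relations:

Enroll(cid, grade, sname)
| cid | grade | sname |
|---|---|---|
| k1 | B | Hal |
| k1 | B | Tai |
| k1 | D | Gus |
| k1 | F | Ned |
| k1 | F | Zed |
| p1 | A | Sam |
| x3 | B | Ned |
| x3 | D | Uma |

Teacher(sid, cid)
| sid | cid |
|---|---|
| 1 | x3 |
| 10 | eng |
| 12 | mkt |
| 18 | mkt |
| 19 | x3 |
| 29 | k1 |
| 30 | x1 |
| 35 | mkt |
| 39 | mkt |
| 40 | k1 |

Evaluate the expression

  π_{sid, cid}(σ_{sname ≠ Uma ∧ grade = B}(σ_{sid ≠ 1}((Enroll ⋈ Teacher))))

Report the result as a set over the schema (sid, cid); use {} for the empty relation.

{(19, x3), (29, k1), (40, k1)}

Enroll ⋈ Teacher (natural join on cid): {(k1, B, Hal, 29), (k1, B, Hal, 40), (k1, B, Tai, 29), (k1, B, Tai, 40), (k1, D, Gus, 29), (k1, D, Gus, 40), (k1, F, Ned, 29), (k1, F, Ned, 40), (k1, F, Zed, 29), (k1, F, Zed, 40), (x3, B, Ned, 1), (x3, B, Ned, 19), (x3, D, Uma, 1), (x3, D, Uma, 19)}
Filtering on sid ≠ 1 leaves {(k1, B, Hal, 29), (k1, B, Hal, 40), (k1, B, Tai, 29), (k1, B, Tai, 40), (k1, D, Gus, 29), (k1, D, Gus, 40), (k1, F, Ned, 29), (k1, F, Ned, 40), (k1, F, Zed, 29), (k1, F, Zed, 40), (x3, B, Ned, 19), (x3, D, Uma, 19)}.
Filtering on sname ≠ Uma ∧ grade = B leaves {(k1, B, Hal, 29), (k1, B, Hal, 40), (k1, B, Tai, 29), (k1, B, Tai, 40), (x3, B, Ned, 19)}.
Projecting to sid, cid (2 duplicate(s) eliminated): {(19, x3), (29, k1), (40, k1)}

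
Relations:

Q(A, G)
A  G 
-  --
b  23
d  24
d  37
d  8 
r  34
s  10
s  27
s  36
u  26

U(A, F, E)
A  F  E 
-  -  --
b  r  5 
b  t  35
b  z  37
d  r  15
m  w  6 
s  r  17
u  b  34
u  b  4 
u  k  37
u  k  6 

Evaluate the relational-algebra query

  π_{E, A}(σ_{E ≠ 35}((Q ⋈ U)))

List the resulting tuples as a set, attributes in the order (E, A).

{(15, d), (17, s), (34, u), (37, b), (37, u), (4, u), (5, b), (6, u)}

Natural join on A: {(b, 23, r, 5), (b, 23, t, 35), (b, 23, z, 37), (d, 24, r, 15), (d, 37, r, 15), (d, 8, r, 15), (s, 10, r, 17), (s, 27, r, 17), (s, 36, r, 17), (u, 26, b, 34), (u, 26, b, 4), (u, 26, k, 37), (u, 26, k, 6)}
Selection E ≠ 35: {(b, 23, r, 5), (b, 23, z, 37), (d, 24, r, 15), (d, 37, r, 15), (d, 8, r, 15), (s, 10, r, 17), (s, 27, r, 17), (s, 36, r, 17), (u, 26, b, 34), (u, 26, b, 4), (u, 26, k, 37), (u, 26, k, 6)}
Projecting to E, A (4 duplicate(s) eliminated): {(15, d), (17, s), (34, u), (37, b), (37, u), (4, u), (5, b), (6, u)}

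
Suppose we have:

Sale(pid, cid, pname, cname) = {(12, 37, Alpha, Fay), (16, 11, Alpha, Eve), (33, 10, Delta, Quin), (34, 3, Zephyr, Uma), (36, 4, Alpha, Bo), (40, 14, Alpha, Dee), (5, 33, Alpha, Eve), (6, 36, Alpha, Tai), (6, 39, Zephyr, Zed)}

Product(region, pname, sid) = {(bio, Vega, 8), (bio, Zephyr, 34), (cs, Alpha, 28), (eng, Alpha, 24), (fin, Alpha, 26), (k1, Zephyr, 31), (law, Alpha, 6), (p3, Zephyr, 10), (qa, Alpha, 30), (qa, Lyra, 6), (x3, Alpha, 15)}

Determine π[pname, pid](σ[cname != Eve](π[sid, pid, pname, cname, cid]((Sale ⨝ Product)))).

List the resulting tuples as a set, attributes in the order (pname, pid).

Sale ⋈ Product (natural join on pname): {(12, 37, Alpha, Fay, cs, 28), (12, 37, Alpha, Fay, eng, 24), (12, 37, Alpha, Fay, fin, 26), (12, 37, Alpha, Fay, law, 6), (12, 37, Alpha, Fay, qa, 30), (12, 37, Alpha, Fay, x3, 15), (16, 11, Alpha, Eve, cs, 28), (16, 11, Alpha, Eve, eng, 24), (16, 11, Alpha, Eve, fin, 26), (16, 11, Alpha, Eve, law, 6), (16, 11, Alpha, Eve, qa, 30), (16, 11, Alpha, Eve, x3, 15), (34, 3, Zephyr, Uma, bio, 34), (34, 3, Zephyr, Uma, k1, 31), (34, 3, Zephyr, Uma, p3, 10), (36, 4, Alpha, Bo, cs, 28), (36, 4, Alpha, Bo, eng, 24), (36, 4, Alpha, Bo, fin, 26), (36, 4, Alpha, Bo, law, 6), (36, 4, Alpha, Bo, qa, 30), (36, 4, Alpha, Bo, x3, 15), (40, 14, Alpha, Dee, cs, 28), (40, 14, Alpha, Dee, eng, 24), (40, 14, Alpha, Dee, fin, 26), (40, 14, Alpha, Dee, law, 6), (40, 14, Alpha, Dee, qa, 30), (40, 14, Alpha, Dee, x3, 15), (5, 33, Alpha, Eve, cs, 28), (5, 33, Alpha, Eve, eng, 24), (5, 33, Alpha, Eve, fin, 26), (5, 33, Alpha, Eve, law, 6), (5, 33, Alpha, Eve, qa, 30), (5, 33, Alpha, Eve, x3, 15), (6, 36, Alpha, Tai, cs, 28), (6, 36, Alpha, Tai, eng, 24), (6, 36, Alpha, Tai, fin, 26), (6, 36, Alpha, Tai, law, 6), (6, 36, Alpha, Tai, qa, 30), (6, 36, Alpha, Tai, x3, 15), (6, 39, Zephyr, Zed, bio, 34), (6, 39, Zephyr, Zed, k1, 31), (6, 39, Zephyr, Zed, p3, 10)}
π_{sid, pid, pname, cname, cid} gives {(10, 34, Zephyr, Uma, 3), (10, 6, Zephyr, Zed, 39), (15, 12, Alpha, Fay, 37), (15, 16, Alpha, Eve, 11), (15, 36, Alpha, Bo, 4), (15, 40, Alpha, Dee, 14), (15, 5, Alpha, Eve, 33), (15, 6, Alpha, Tai, 36), (24, 12, Alpha, Fay, 37), (24, 16, Alpha, Eve, 11), (24, 36, Alpha, Bo, 4), (24, 40, Alpha, Dee, 14), (24, 5, Alpha, Eve, 33), (24, 6, Alpha, Tai, 36), (26, 12, Alpha, Fay, 37), (26, 16, Alpha, Eve, 11), (26, 36, Alpha, Bo, 4), (26, 40, Alpha, Dee, 14), (26, 5, Alpha, Eve, 33), (26, 6, Alpha, Tai, 36), (28, 12, Alpha, Fay, 37), (28, 16, Alpha, Eve, 11), (28, 36, Alpha, Bo, 4), (28, 40, Alpha, Dee, 14), (28, 5, Alpha, Eve, 33), (28, 6, Alpha, Tai, 36), (30, 12, Alpha, Fay, 37), (30, 16, Alpha, Eve, 11), (30, 36, Alpha, Bo, 4), (30, 40, Alpha, Dee, 14), (30, 5, Alpha, Eve, 33), (30, 6, Alpha, Tai, 36), (31, 34, Zephyr, Uma, 3), (31, 6, Zephyr, Zed, 39), (34, 34, Zephyr, Uma, 3), (34, 6, Zephyr, Zed, 39), (6, 12, Alpha, Fay, 37), (6, 16, Alpha, Eve, 11), (6, 36, Alpha, Bo, 4), (6, 40, Alpha, Dee, 14), (6, 5, Alpha, Eve, 33), (6, 6, Alpha, Tai, 36)}.
Filtering on cname != Eve leaves {(10, 34, Zephyr, Uma, 3), (10, 6, Zephyr, Zed, 39), (15, 12, Alpha, Fay, 37), (15, 36, Alpha, Bo, 4), (15, 40, Alpha, Dee, 14), (15, 6, Alpha, Tai, 36), (24, 12, Alpha, Fay, 37), (24, 36, Alpha, Bo, 4), (24, 40, Alpha, Dee, 14), (24, 6, Alpha, Tai, 36), (26, 12, Alpha, Fay, 37), (26, 36, Alpha, Bo, 4), (26, 40, Alpha, Dee, 14), (26, 6, Alpha, Tai, 36), (28, 12, Alpha, Fay, 37), (28, 36, Alpha, Bo, 4), (28, 40, Alpha, Dee, 14), (28, 6, Alpha, Tai, 36), (30, 12, Alpha, Fay, 37), (30, 36, Alpha, Bo, 4), (30, 40, Alpha, Dee, 14), (30, 6, Alpha, Tai, 36), (31, 34, Zephyr, Uma, 3), (31, 6, Zephyr, Zed, 39), (34, 34, Zephyr, Uma, 3), (34, 6, Zephyr, Zed, 39), (6, 12, Alpha, Fay, 37), (6, 36, Alpha, Bo, 4), (6, 40, Alpha, Dee, 14), (6, 6, Alpha, Tai, 36)}.
π_{pname, pid} gives {(Alpha, 12), (Alpha, 36), (Alpha, 40), (Alpha, 6), (Zephyr, 34), (Zephyr, 6)} (24 duplicate(s) eliminated).

{(Alpha, 12), (Alpha, 36), (Alpha, 40), (Alpha, 6), (Zephyr, 34), (Zephyr, 6)}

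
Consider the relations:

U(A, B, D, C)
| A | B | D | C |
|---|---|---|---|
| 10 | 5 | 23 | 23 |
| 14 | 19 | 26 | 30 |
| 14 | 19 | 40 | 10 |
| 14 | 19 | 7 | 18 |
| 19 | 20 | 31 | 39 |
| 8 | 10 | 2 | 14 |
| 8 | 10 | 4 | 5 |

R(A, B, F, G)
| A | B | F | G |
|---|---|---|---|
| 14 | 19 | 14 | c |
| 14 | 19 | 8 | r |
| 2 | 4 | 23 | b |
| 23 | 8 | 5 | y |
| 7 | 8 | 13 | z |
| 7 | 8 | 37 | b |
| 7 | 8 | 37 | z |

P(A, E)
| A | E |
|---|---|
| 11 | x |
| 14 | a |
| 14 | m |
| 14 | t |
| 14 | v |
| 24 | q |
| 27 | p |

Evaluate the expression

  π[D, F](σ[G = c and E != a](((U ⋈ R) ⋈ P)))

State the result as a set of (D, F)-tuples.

Joining U and R on A, B yields {(14, 19, 26, 30, 14, c), (14, 19, 26, 30, 8, r), (14, 19, 40, 10, 14, c), (14, 19, 40, 10, 8, r), (14, 19, 7, 18, 14, c), (14, 19, 7, 18, 8, r)}.
Joining (U ⋈ R) and P on A yields {(14, 19, 26, 30, 14, c, a), (14, 19, 26, 30, 14, c, m), (14, 19, 26, 30, 14, c, t), (14, 19, 26, 30, 14, c, v), (14, 19, 26, 30, 8, r, a), (14, 19, 26, 30, 8, r, m), (14, 19, 26, 30, 8, r, t), (14, 19, 26, 30, 8, r, v), (14, 19, 40, 10, 14, c, a), (14, 19, 40, 10, 14, c, m), (14, 19, 40, 10, 14, c, t), (14, 19, 40, 10, 14, c, v), (14, 19, 40, 10, 8, r, a), (14, 19, 40, 10, 8, r, m), (14, 19, 40, 10, 8, r, t), (14, 19, 40, 10, 8, r, v), (14, 19, 7, 18, 14, c, a), (14, 19, 7, 18, 14, c, m), (14, 19, 7, 18, 14, c, t), (14, 19, 7, 18, 14, c, v), (14, 19, 7, 18, 8, r, a), (14, 19, 7, 18, 8, r, m), (14, 19, 7, 18, 8, r, t), (14, 19, 7, 18, 8, r, v)}.
σ[G = c and E != a]: keep tuples satisfying G = c and E != a → {(14, 19, 26, 30, 14, c, m), (14, 19, 26, 30, 14, c, t), (14, 19, 26, 30, 14, c, v), (14, 19, 40, 10, 14, c, m), (14, 19, 40, 10, 14, c, t), (14, 19, 40, 10, 14, c, v), (14, 19, 7, 18, 14, c, m), (14, 19, 7, 18, 14, c, t), (14, 19, 7, 18, 14, c, v)}
π[D, F]: project onto (D, F) (6 duplicate(s) eliminated) → {(26, 14), (40, 14), (7, 14)}

{(26, 14), (40, 14), (7, 14)}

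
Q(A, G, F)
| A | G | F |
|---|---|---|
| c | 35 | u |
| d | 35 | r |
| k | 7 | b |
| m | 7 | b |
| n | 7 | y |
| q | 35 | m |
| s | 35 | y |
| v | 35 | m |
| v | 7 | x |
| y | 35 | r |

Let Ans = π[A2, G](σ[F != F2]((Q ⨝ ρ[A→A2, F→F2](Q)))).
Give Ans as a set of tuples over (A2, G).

ρ[A→A2, F→F2]: schema becomes (A2, G, F2); tuples unchanged.
Q ⋈ ρ[A→A2, F→F2](Q) (natural join on G): {(c, 35, u, c, u), (c, 35, u, d, r), (c, 35, u, q, m), (c, 35, u, s, y), (c, 35, u, v, m), (c, 35, u, y, r), (d, 35, r, c, u), (d, 35, r, d, r), (d, 35, r, q, m), (d, 35, r, s, y), (d, 35, r, v, m), (d, 35, r, y, r), (k, 7, b, k, b), (k, 7, b, m, b), (k, 7, b, n, y), (k, 7, b, v, x), (m, 7, b, k, b), (m, 7, b, m, b), (m, 7, b, n, y), (m, 7, b, v, x), (n, 7, y, k, b), (n, 7, y, m, b), (n, 7, y, n, y), (n, 7, y, v, x), (q, 35, m, c, u), (q, 35, m, d, r), (q, 35, m, q, m), (q, 35, m, s, y), (q, 35, m, v, m), (q, 35, m, y, r), (s, 35, y, c, u), (s, 35, y, d, r), (s, 35, y, q, m), (s, 35, y, s, y), (s, 35, y, v, m), (s, 35, y, y, r), (v, 35, m, c, u), (v, 35, m, d, r), (v, 35, m, q, m), (v, 35, m, s, y), (v, 35, m, v, m), (v, 35, m, y, r), (v, 7, x, k, b), (v, 7, x, m, b), (v, 7, x, n, y), (v, 7, x, v, x), (y, 35, r, c, u), (y, 35, r, d, r), (y, 35, r, q, m), (y, 35, r, s, y), (y, 35, r, v, m), (y, 35, r, y, r)}
Selection F != F2: {(c, 35, u, d, r), (c, 35, u, q, m), (c, 35, u, s, y), (c, 35, u, v, m), (c, 35, u, y, r), (d, 35, r, c, u), (d, 35, r, q, m), (d, 35, r, s, y), (d, 35, r, v, m), (k, 7, b, n, y), (k, 7, b, v, x), (m, 7, b, n, y), (m, 7, b, v, x), (n, 7, y, k, b), (n, 7, y, m, b), (n, 7, y, v, x), (q, 35, m, c, u), (q, 35, m, d, r), (q, 35, m, s, y), (q, 35, m, y, r), (s, 35, y, c, u), (s, 35, y, d, r), (s, 35, y, q, m), (s, 35, y, v, m), (s, 35, y, y, r), (v, 35, m, c, u), (v, 35, m, d, r), (v, 35, m, s, y), (v, 35, m, y, r), (v, 7, x, k, b), (v, 7, x, m, b), (v, 7, x, n, y), (y, 35, r, c, u), (y, 35, r, q, m), (y, 35, r, s, y), (y, 35, r, v, m)}
π_{A2, G} gives {(c, 35), (d, 35), (k, 7), (m, 7), (n, 7), (q, 35), (s, 35), (v, 35), (v, 7), (y, 35)} (26 duplicate(s) eliminated).

{(c, 35), (d, 35), (k, 7), (m, 7), (n, 7), (q, 35), (s, 35), (v, 35), (v, 7), (y, 35)}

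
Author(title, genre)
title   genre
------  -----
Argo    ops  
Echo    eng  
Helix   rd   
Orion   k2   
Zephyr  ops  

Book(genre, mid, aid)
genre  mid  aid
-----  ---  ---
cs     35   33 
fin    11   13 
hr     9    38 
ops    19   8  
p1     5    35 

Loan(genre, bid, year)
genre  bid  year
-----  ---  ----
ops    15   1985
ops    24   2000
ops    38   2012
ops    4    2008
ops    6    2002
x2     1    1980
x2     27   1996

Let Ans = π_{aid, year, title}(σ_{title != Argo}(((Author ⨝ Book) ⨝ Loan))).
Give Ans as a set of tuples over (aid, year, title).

Joining Author and Book on genre yields {(Argo, ops, 19, 8), (Zephyr, ops, 19, 8)}.
Joining (Author ⨝ Book) and Loan on genre yields {(Argo, ops, 19, 8, 15, 1985), (Argo, ops, 19, 8, 24, 2000), (Argo, ops, 19, 8, 38, 2012), (Argo, ops, 19, 8, 4, 2008), (Argo, ops, 19, 8, 6, 2002), (Zephyr, ops, 19, 8, 15, 1985), (Zephyr, ops, 19, 8, 24, 2000), (Zephyr, ops, 19, 8, 38, 2012), (Zephyr, ops, 19, 8, 4, 2008), (Zephyr, ops, 19, 8, 6, 2002)}.
σ[title != Argo]: keep tuples satisfying title != Argo → {(Zephyr, ops, 19, 8, 15, 1985), (Zephyr, ops, 19, 8, 24, 2000), (Zephyr, ops, 19, 8, 38, 2012), (Zephyr, ops, 19, 8, 4, 2008), (Zephyr, ops, 19, 8, 6, 2002)}
π[aid, year, title]: project onto (aid, year, title) → {(8, 1985, Zephyr), (8, 2000, Zephyr), (8, 2002, Zephyr), (8, 2008, Zephyr), (8, 2012, Zephyr)}

{(8, 1985, Zephyr), (8, 2000, Zephyr), (8, 2002, Zephyr), (8, 2008, Zephyr), (8, 2012, Zephyr)}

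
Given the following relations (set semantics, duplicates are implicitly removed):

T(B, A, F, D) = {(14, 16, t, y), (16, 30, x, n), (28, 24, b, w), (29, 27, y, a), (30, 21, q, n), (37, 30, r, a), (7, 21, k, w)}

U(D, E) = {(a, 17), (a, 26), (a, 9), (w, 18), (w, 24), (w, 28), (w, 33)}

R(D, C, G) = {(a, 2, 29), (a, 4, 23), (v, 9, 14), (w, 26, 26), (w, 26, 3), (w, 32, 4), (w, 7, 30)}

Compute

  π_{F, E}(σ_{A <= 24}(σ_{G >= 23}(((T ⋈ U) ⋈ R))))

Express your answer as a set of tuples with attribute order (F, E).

{(b, 18), (b, 24), (b, 28), (b, 33), (k, 18), (k, 24), (k, 28), (k, 33)}

Joining T and U on D yields {(28, 24, b, w, 18), (28, 24, b, w, 24), (28, 24, b, w, 28), (28, 24, b, w, 33), (29, 27, y, a, 17), (29, 27, y, a, 26), (29, 27, y, a, 9), (37, 30, r, a, 17), (37, 30, r, a, 26), (37, 30, r, a, 9), (7, 21, k, w, 18), (7, 21, k, w, 24), (7, 21, k, w, 28), (7, 21, k, w, 33)}.
Joining (T ⋈ U) and R on D yields {(28, 24, b, w, 18, 26, 26), (28, 24, b, w, 18, 26, 3), (28, 24, b, w, 18, 32, 4), (28, 24, b, w, 18, 7, 30), (28, 24, b, w, 24, 26, 26), (28, 24, b, w, 24, 26, 3), (28, 24, b, w, 24, 32, 4), (28, 24, b, w, 24, 7, 30), (28, 24, b, w, 28, 26, 26), (28, 24, b, w, 28, 26, 3), (28, 24, b, w, 28, 32, 4), (28, 24, b, w, 28, 7, 30), (28, 24, b, w, 33, 26, 26), (28, 24, b, w, 33, 26, 3), (28, 24, b, w, 33, 32, 4), (28, 24, b, w, 33, 7, 30), (29, 27, y, a, 17, 2, 29), (29, 27, y, a, 17, 4, 23), (29, 27, y, a, 26, 2, 29), (29, 27, y, a, 26, 4, 23), (29, 27, y, a, 9, 2, 29), (29, 27, y, a, 9, 4, 23), (37, 30, r, a, 17, 2, 29), (37, 30, r, a, 17, 4, 23), (37, 30, r, a, 26, 2, 29), (37, 30, r, a, 26, 4, 23), (37, 30, r, a, 9, 2, 29), (37, 30, r, a, 9, 4, 23), (7, 21, k, w, 18, 26, 26), (7, 21, k, w, 18, 26, 3), (7, 21, k, w, 18, 32, 4), (7, 21, k, w, 18, 7, 30), (7, 21, k, w, 24, 26, 26), (7, 21, k, w, 24, 26, 3), (7, 21, k, w, 24, 32, 4), (7, 21, k, w, 24, 7, 30), (7, 21, k, w, 28, 26, 26), (7, 21, k, w, 28, 26, 3), (7, 21, k, w, 28, 32, 4), (7, 21, k, w, 28, 7, 30), (7, 21, k, w, 33, 26, 26), (7, 21, k, w, 33, 26, 3), (7, 21, k, w, 33, 32, 4), (7, 21, k, w, 33, 7, 30)}.
Selection G >= 23: {(28, 24, b, w, 18, 26, 26), (28, 24, b, w, 18, 7, 30), (28, 24, b, w, 24, 26, 26), (28, 24, b, w, 24, 7, 30), (28, 24, b, w, 28, 26, 26), (28, 24, b, w, 28, 7, 30), (28, 24, b, w, 33, 26, 26), (28, 24, b, w, 33, 7, 30), (29, 27, y, a, 17, 2, 29), (29, 27, y, a, 17, 4, 23), (29, 27, y, a, 26, 2, 29), (29, 27, y, a, 26, 4, 23), (29, 27, y, a, 9, 2, 29), (29, 27, y, a, 9, 4, 23), (37, 30, r, a, 17, 2, 29), (37, 30, r, a, 17, 4, 23), (37, 30, r, a, 26, 2, 29), (37, 30, r, a, 26, 4, 23), (37, 30, r, a, 9, 2, 29), (37, 30, r, a, 9, 4, 23), (7, 21, k, w, 18, 26, 26), (7, 21, k, w, 18, 7, 30), (7, 21, k, w, 24, 26, 26), (7, 21, k, w, 24, 7, 30), (7, 21, k, w, 28, 26, 26), (7, 21, k, w, 28, 7, 30), (7, 21, k, w, 33, 26, 26), (7, 21, k, w, 33, 7, 30)}
Selection A <= 24: {(28, 24, b, w, 18, 26, 26), (28, 24, b, w, 18, 7, 30), (28, 24, b, w, 24, 26, 26), (28, 24, b, w, 24, 7, 30), (28, 24, b, w, 28, 26, 26), (28, 24, b, w, 28, 7, 30), (28, 24, b, w, 33, 26, 26), (28, 24, b, w, 33, 7, 30), (7, 21, k, w, 18, 26, 26), (7, 21, k, w, 18, 7, 30), (7, 21, k, w, 24, 26, 26), (7, 21, k, w, 24, 7, 30), (7, 21, k, w, 28, 26, 26), (7, 21, k, w, 28, 7, 30), (7, 21, k, w, 33, 26, 26), (7, 21, k, w, 33, 7, 30)}
Keep only column(s) F, E (8 duplicate(s) eliminated): {(b, 18), (b, 24), (b, 28), (b, 33), (k, 18), (k, 24), (k, 28), (k, 33)}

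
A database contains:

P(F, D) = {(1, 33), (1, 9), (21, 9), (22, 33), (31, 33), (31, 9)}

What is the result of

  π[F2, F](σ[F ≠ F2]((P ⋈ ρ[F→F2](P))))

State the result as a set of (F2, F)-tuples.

{(1, 21), (1, 22), (1, 31), (21, 1), (21, 31), (22, 1), (22, 31), (31, 1), (31, 21), (31, 22)}

ρ[F→F2]: schema becomes (F2, D); tuples unchanged.
Joining P and ρ[F→F2](P) on D yields {(1, 33, 1), (1, 33, 22), (1, 33, 31), (1, 9, 1), (1, 9, 21), (1, 9, 31), (21, 9, 1), (21, 9, 21), (21, 9, 31), (22, 33, 1), (22, 33, 22), (22, 33, 31), (31, 33, 1), (31, 33, 22), (31, 33, 31), (31, 9, 1), (31, 9, 21), (31, 9, 31)}.
σ[F ≠ F2]: keep tuples satisfying F ≠ F2 → {(1, 33, 22), (1, 33, 31), (1, 9, 21), (1, 9, 31), (21, 9, 1), (21, 9, 31), (22, 33, 1), (22, 33, 31), (31, 33, 1), (31, 33, 22), (31, 9, 1), (31, 9, 21)}
Keep only column(s) F2, F (2 duplicate(s) eliminated): {(1, 21), (1, 22), (1, 31), (21, 1), (21, 31), (22, 1), (22, 31), (31, 1), (31, 21), (31, 22)}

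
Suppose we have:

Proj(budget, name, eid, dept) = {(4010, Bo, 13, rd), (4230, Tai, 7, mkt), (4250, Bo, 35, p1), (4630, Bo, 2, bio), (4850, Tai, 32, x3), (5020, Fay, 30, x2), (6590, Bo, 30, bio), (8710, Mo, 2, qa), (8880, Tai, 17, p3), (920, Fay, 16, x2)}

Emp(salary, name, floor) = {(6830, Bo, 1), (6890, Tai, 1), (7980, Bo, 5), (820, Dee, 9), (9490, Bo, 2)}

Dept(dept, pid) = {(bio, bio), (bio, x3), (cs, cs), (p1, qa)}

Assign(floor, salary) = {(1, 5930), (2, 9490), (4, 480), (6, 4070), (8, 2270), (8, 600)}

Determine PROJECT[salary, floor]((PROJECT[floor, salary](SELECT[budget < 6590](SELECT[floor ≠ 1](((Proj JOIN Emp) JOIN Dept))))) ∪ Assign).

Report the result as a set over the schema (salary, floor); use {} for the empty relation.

{(2270, 8), (4070, 6), (480, 4), (5930, 1), (600, 8), (7980, 5), (9490, 2)}

Natural join on name: {(4010, Bo, 13, rd, 6830, 1), (4010, Bo, 13, rd, 7980, 5), (4010, Bo, 13, rd, 9490, 2), (4230, Tai, 7, mkt, 6890, 1), (4250, Bo, 35, p1, 6830, 1), (4250, Bo, 35, p1, 7980, 5), (4250, Bo, 35, p1, 9490, 2), (4630, Bo, 2, bio, 6830, 1), (4630, Bo, 2, bio, 7980, 5), (4630, Bo, 2, bio, 9490, 2), (4850, Tai, 32, x3, 6890, 1), (6590, Bo, 30, bio, 6830, 1), (6590, Bo, 30, bio, 7980, 5), (6590, Bo, 30, bio, 9490, 2), (8880, Tai, 17, p3, 6890, 1)}
Natural join on dept: {(4250, Bo, 35, p1, 6830, 1, qa), (4250, Bo, 35, p1, 7980, 5, qa), (4250, Bo, 35, p1, 9490, 2, qa), (4630, Bo, 2, bio, 6830, 1, bio), (4630, Bo, 2, bio, 6830, 1, x3), (4630, Bo, 2, bio, 7980, 5, bio), (4630, Bo, 2, bio, 7980, 5, x3), (4630, Bo, 2, bio, 9490, 2, bio), (4630, Bo, 2, bio, 9490, 2, x3), (6590, Bo, 30, bio, 6830, 1, bio), (6590, Bo, 30, bio, 6830, 1, x3), (6590, Bo, 30, bio, 7980, 5, bio), (6590, Bo, 30, bio, 7980, 5, x3), (6590, Bo, 30, bio, 9490, 2, bio), (6590, Bo, 30, bio, 9490, 2, x3)}
σ[floor ≠ 1]: keep tuples satisfying floor ≠ 1 → {(4250, Bo, 35, p1, 7980, 5, qa), (4250, Bo, 35, p1, 9490, 2, qa), (4630, Bo, 2, bio, 7980, 5, bio), (4630, Bo, 2, bio, 7980, 5, x3), (4630, Bo, 2, bio, 9490, 2, bio), (4630, Bo, 2, bio, 9490, 2, x3), (6590, Bo, 30, bio, 7980, 5, bio), (6590, Bo, 30, bio, 7980, 5, x3), (6590, Bo, 30, bio, 9490, 2, bio), (6590, Bo, 30, bio, 9490, 2, x3)}
σ[budget < 6590]: keep tuples satisfying budget < 6590 → {(4250, Bo, 35, p1, 7980, 5, qa), (4250, Bo, 35, p1, 9490, 2, qa), (4630, Bo, 2, bio, 7980, 5, bio), (4630, Bo, 2, bio, 7980, 5, x3), (4630, Bo, 2, bio, 9490, 2, bio), (4630, Bo, 2, bio, 9490, 2, x3)}
π[floor, salary]: project onto (floor, salary) (4 duplicate(s) eliminated) → {(2, 9490), (5, 7980)}
Taking the union: {(1, 5930), (2, 9490), (4, 480), (5, 7980), (6, 4070), (8, 2270), (8, 600)}
π[salary, floor]: project onto (salary, floor) → {(2270, 8), (4070, 6), (480, 4), (5930, 1), (600, 8), (7980, 5), (9490, 2)}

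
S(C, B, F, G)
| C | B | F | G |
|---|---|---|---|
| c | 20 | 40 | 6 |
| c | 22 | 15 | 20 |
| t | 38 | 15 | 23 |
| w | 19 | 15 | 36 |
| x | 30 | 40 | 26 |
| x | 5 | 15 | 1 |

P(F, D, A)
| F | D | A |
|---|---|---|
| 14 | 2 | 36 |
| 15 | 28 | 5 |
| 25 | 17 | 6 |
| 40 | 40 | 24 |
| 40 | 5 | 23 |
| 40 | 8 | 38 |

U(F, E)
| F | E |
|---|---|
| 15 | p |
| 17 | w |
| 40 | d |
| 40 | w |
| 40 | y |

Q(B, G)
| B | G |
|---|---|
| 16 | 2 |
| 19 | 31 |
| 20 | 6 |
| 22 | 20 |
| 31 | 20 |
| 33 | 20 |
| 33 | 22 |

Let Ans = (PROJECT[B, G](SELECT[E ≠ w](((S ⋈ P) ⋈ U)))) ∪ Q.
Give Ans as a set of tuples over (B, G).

S ⋈ P (natural join on F): {(c, 20, 40, 6, 40, 24), (c, 20, 40, 6, 5, 23), (c, 20, 40, 6, 8, 38), (c, 22, 15, 20, 28, 5), (t, 38, 15, 23, 28, 5), (w, 19, 15, 36, 28, 5), (x, 30, 40, 26, 40, 24), (x, 30, 40, 26, 5, 23), (x, 30, 40, 26, 8, 38), (x, 5, 15, 1, 28, 5)}
(S ⋈ P) ⋈ U (natural join on F): {(c, 20, 40, 6, 40, 24, d), (c, 20, 40, 6, 40, 24, w), (c, 20, 40, 6, 40, 24, y), (c, 20, 40, 6, 5, 23, d), (c, 20, 40, 6, 5, 23, w), (c, 20, 40, 6, 5, 23, y), (c, 20, 40, 6, 8, 38, d), (c, 20, 40, 6, 8, 38, w), (c, 20, 40, 6, 8, 38, y), (c, 22, 15, 20, 28, 5, p), (t, 38, 15, 23, 28, 5, p), (w, 19, 15, 36, 28, 5, p), (x, 30, 40, 26, 40, 24, d), (x, 30, 40, 26, 40, 24, w), (x, 30, 40, 26, 40, 24, y), (x, 30, 40, 26, 5, 23, d), (x, 30, 40, 26, 5, 23, w), (x, 30, 40, 26, 5, 23, y), (x, 30, 40, 26, 8, 38, d), (x, 30, 40, 26, 8, 38, w), (x, 30, 40, 26, 8, 38, y), (x, 5, 15, 1, 28, 5, p)}
Filtering on E ≠ w leaves {(c, 20, 40, 6, 40, 24, d), (c, 20, 40, 6, 40, 24, y), (c, 20, 40, 6, 5, 23, d), (c, 20, 40, 6, 5, 23, y), (c, 20, 40, 6, 8, 38, d), (c, 20, 40, 6, 8, 38, y), (c, 22, 15, 20, 28, 5, p), (t, 38, 15, 23, 28, 5, p), (w, 19, 15, 36, 28, 5, p), (x, 30, 40, 26, 40, 24, d), (x, 30, 40, 26, 40, 24, y), (x, 30, 40, 26, 5, 23, d), (x, 30, 40, 26, 5, 23, y), (x, 30, 40, 26, 8, 38, d), (x, 30, 40, 26, 8, 38, y), (x, 5, 15, 1, 28, 5, p)}.
Projecting to B, G (10 duplicate(s) eliminated): {(19, 36), (20, 6), (22, 20), (30, 26), (38, 23), (5, 1)}
Taking the union: {(16, 2), (19, 31), (19, 36), (20, 6), (22, 20), (30, 26), (31, 20), (33, 20), (33, 22), (38, 23), (5, 1)}

{(16, 2), (19, 31), (19, 36), (20, 6), (22, 20), (30, 26), (31, 20), (33, 20), (33, 22), (38, 23), (5, 1)}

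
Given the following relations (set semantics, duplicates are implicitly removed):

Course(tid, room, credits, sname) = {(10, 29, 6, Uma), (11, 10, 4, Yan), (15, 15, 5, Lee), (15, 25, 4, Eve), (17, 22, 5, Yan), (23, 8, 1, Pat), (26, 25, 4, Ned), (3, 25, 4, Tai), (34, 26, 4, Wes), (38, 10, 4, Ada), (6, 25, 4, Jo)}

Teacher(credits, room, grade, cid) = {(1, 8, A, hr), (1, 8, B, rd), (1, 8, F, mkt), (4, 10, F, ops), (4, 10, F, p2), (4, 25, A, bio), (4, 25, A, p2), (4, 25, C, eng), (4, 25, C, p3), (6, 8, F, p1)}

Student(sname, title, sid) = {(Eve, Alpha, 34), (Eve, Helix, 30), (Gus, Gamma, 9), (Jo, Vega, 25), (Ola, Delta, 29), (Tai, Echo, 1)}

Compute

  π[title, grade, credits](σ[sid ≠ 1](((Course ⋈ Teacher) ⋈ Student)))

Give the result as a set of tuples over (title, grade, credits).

Course ⋈ Teacher (natural join on room, credits): {(11, 10, 4, Yan, F, ops), (11, 10, 4, Yan, F, p2), (15, 25, 4, Eve, A, bio), (15, 25, 4, Eve, A, p2), (15, 25, 4, Eve, C, eng), (15, 25, 4, Eve, C, p3), (23, 8, 1, Pat, A, hr), (23, 8, 1, Pat, B, rd), (23, 8, 1, Pat, F, mkt), (26, 25, 4, Ned, A, bio), (26, 25, 4, Ned, A, p2), (26, 25, 4, Ned, C, eng), (26, 25, 4, Ned, C, p3), (3, 25, 4, Tai, A, bio), (3, 25, 4, Tai, A, p2), (3, 25, 4, Tai, C, eng), (3, 25, 4, Tai, C, p3), (38, 10, 4, Ada, F, ops), (38, 10, 4, Ada, F, p2), (6, 25, 4, Jo, A, bio), (6, 25, 4, Jo, A, p2), (6, 25, 4, Jo, C, eng), (6, 25, 4, Jo, C, p3)}
(Course ⋈ Teacher) ⋈ Student (natural join on sname): {(15, 25, 4, Eve, A, bio, Alpha, 34), (15, 25, 4, Eve, A, bio, Helix, 30), (15, 25, 4, Eve, A, p2, Alpha, 34), (15, 25, 4, Eve, A, p2, Helix, 30), (15, 25, 4, Eve, C, eng, Alpha, 34), (15, 25, 4, Eve, C, eng, Helix, 30), (15, 25, 4, Eve, C, p3, Alpha, 34), (15, 25, 4, Eve, C, p3, Helix, 30), (3, 25, 4, Tai, A, bio, Echo, 1), (3, 25, 4, Tai, A, p2, Echo, 1), (3, 25, 4, Tai, C, eng, Echo, 1), (3, 25, 4, Tai, C, p3, Echo, 1), (6, 25, 4, Jo, A, bio, Vega, 25), (6, 25, 4, Jo, A, p2, Vega, 25), (6, 25, 4, Jo, C, eng, Vega, 25), (6, 25, 4, Jo, C, p3, Vega, 25)}
Apply σ_{sid ≠ 1}; surviving tuples: {(15, 25, 4, Eve, A, bio, Alpha, 34), (15, 25, 4, Eve, A, bio, Helix, 30), (15, 25, 4, Eve, A, p2, Alpha, 34), (15, 25, 4, Eve, A, p2, Helix, 30), (15, 25, 4, Eve, C, eng, Alpha, 34), (15, 25, 4, Eve, C, eng, Helix, 30), (15, 25, 4, Eve, C, p3, Alpha, 34), (15, 25, 4, Eve, C, p3, Helix, 30), (6, 25, 4, Jo, A, bio, Vega, 25), (6, 25, 4, Jo, A, p2, Vega, 25), (6, 25, 4, Jo, C, eng, Vega, 25), (6, 25, 4, Jo, C, p3, Vega, 25)}
π[title, grade, credits]: project onto (title, grade, credits) (6 duplicate(s) eliminated) → {(Alpha, A, 4), (Alpha, C, 4), (Helix, A, 4), (Helix, C, 4), (Vega, A, 4), (Vega, C, 4)}

{(Alpha, A, 4), (Alpha, C, 4), (Helix, A, 4), (Helix, C, 4), (Vega, A, 4), (Vega, C, 4)}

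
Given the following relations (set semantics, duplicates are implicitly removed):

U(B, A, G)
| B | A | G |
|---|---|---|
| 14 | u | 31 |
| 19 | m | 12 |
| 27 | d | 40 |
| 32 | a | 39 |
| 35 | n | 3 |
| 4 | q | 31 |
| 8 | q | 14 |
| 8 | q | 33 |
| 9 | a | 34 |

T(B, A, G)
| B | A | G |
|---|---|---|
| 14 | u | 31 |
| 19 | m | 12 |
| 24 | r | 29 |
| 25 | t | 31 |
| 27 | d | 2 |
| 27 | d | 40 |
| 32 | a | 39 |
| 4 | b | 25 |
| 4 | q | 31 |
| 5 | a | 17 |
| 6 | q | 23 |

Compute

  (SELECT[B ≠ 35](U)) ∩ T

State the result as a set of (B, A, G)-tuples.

{(14, u, 31), (19, m, 12), (27, d, 40), (32, a, 39), (4, q, 31)}

Apply σ_{B ≠ 35}; surviving tuples: {(14, u, 31), (19, m, 12), (27, d, 40), (32, a, 39), (4, q, 31), (8, q, 14), (8, q, 33), (9, a, 34)}
Set intersection of the two operands is {(14, u, 31), (19, m, 12), (27, d, 40), (32, a, 39), (4, q, 31)}.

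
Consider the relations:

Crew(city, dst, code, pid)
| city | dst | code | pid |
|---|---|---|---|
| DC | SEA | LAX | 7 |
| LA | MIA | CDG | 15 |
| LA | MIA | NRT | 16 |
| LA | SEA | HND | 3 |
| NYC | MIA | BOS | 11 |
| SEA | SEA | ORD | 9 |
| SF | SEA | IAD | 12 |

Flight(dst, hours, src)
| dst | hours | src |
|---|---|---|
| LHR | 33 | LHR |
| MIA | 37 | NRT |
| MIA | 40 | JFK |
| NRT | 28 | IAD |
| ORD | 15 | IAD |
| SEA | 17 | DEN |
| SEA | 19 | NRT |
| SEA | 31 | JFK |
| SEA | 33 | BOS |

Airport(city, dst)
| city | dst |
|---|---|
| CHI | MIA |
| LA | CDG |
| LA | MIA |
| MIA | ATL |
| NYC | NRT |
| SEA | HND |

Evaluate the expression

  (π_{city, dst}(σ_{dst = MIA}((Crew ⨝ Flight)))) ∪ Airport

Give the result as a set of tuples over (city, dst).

{(CHI, MIA), (LA, CDG), (LA, MIA), (MIA, ATL), (NYC, MIA), (NYC, NRT), (SEA, HND)}

Crew ⋈ Flight (natural join on dst): {(DC, SEA, LAX, 7, 17, DEN), (DC, SEA, LAX, 7, 19, NRT), (DC, SEA, LAX, 7, 31, JFK), (DC, SEA, LAX, 7, 33, BOS), (LA, MIA, CDG, 15, 37, NRT), (LA, MIA, CDG, 15, 40, JFK), (LA, MIA, NRT, 16, 37, NRT), (LA, MIA, NRT, 16, 40, JFK), (LA, SEA, HND, 3, 17, DEN), (LA, SEA, HND, 3, 19, NRT), (LA, SEA, HND, 3, 31, JFK), (LA, SEA, HND, 3, 33, BOS), (NYC, MIA, BOS, 11, 37, NRT), (NYC, MIA, BOS, 11, 40, JFK), (SEA, SEA, ORD, 9, 17, DEN), (SEA, SEA, ORD, 9, 19, NRT), (SEA, SEA, ORD, 9, 31, JFK), (SEA, SEA, ORD, 9, 33, BOS), (SF, SEA, IAD, 12, 17, DEN), (SF, SEA, IAD, 12, 19, NRT), (SF, SEA, IAD, 12, 31, JFK), (SF, SEA, IAD, 12, 33, BOS)}
Apply σ_{dst = MIA}; surviving tuples: {(LA, MIA, CDG, 15, 37, NRT), (LA, MIA, CDG, 15, 40, JFK), (LA, MIA, NRT, 16, 37, NRT), (LA, MIA, NRT, 16, 40, JFK), (NYC, MIA, BOS, 11, 37, NRT), (NYC, MIA, BOS, 11, 40, JFK)}
Keep only column(s) city, dst (4 duplicate(s) eliminated): {(LA, MIA), (NYC, MIA)}
Union: {(LA, MIA), (NYC, MIA)} with {(CHI, MIA), (LA, CDG), (LA, MIA), (MIA, ATL), (NYC, NRT), (SEA, HND)} → {(CHI, MIA), (LA, CDG), (LA, MIA), (MIA, ATL), (NYC, MIA), (NYC, NRT), (SEA, HND)}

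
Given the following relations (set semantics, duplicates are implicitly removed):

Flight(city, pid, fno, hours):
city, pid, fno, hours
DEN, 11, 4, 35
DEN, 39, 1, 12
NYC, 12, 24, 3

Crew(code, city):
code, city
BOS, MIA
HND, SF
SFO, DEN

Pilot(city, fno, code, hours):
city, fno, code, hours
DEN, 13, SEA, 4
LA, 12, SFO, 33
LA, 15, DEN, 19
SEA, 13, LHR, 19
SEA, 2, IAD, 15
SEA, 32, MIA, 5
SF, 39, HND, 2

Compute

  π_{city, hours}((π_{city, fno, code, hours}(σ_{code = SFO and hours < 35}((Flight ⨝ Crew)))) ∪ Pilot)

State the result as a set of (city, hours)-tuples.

{(DEN, 12), (DEN, 4), (LA, 19), (LA, 33), (SEA, 15), (SEA, 19), (SEA, 5), (SF, 2)}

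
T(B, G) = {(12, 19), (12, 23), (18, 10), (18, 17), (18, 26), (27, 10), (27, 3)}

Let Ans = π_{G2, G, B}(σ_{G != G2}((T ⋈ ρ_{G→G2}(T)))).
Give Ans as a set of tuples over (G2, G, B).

{(10, 17, 18), (10, 26, 18), (10, 3, 27), (17, 10, 18), (17, 26, 18), (19, 23, 12), (23, 19, 12), (26, 10, 18), (26, 17, 18), (3, 10, 27)}

ρ[G→G2]: schema becomes (B, G2); tuples unchanged.
Natural join on B: {(12, 19, 19), (12, 19, 23), (12, 23, 19), (12, 23, 23), (18, 10, 10), (18, 10, 17), (18, 10, 26), (18, 17, 10), (18, 17, 17), (18, 17, 26), (18, 26, 10), (18, 26, 17), (18, 26, 26), (27, 10, 10), (27, 10, 3), (27, 3, 10), (27, 3, 3)}
Selection G != G2: {(12, 19, 23), (12, 23, 19), (18, 10, 17), (18, 10, 26), (18, 17, 10), (18, 17, 26), (18, 26, 10), (18, 26, 17), (27, 10, 3), (27, 3, 10)}
π[G2, G, B]: project onto (G2, G, B) → {(10, 17, 18), (10, 26, 18), (10, 3, 27), (17, 10, 18), (17, 26, 18), (19, 23, 12), (23, 19, 12), (26, 10, 18), (26, 17, 18), (3, 10, 27)}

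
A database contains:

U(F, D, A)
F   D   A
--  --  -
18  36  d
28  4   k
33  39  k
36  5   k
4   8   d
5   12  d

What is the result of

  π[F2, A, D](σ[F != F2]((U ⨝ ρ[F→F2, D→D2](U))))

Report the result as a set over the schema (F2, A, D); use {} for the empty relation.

{(18, d, 12), (18, d, 8), (28, k, 39), (28, k, 5), (33, k, 4), (33, k, 5), (36, k, 39), (36, k, 4), (4, d, 12), (4, d, 36), (5, d, 36), (5, d, 8)}

ρ[F→F2, D→D2]: schema becomes (F2, D2, A); tuples unchanged.
U ⋈ ρ[F→F2, D→D2](U) (natural join on A): {(18, 36, d, 18, 36), (18, 36, d, 4, 8), (18, 36, d, 5, 12), (28, 4, k, 28, 4), (28, 4, k, 33, 39), (28, 4, k, 36, 5), (33, 39, k, 28, 4), (33, 39, k, 33, 39), (33, 39, k, 36, 5), (36, 5, k, 28, 4), (36, 5, k, 33, 39), (36, 5, k, 36, 5), (4, 8, d, 18, 36), (4, 8, d, 4, 8), (4, 8, d, 5, 12), (5, 12, d, 18, 36), (5, 12, d, 4, 8), (5, 12, d, 5, 12)}
Selection F != F2: {(18, 36, d, 4, 8), (18, 36, d, 5, 12), (28, 4, k, 33, 39), (28, 4, k, 36, 5), (33, 39, k, 28, 4), (33, 39, k, 36, 5), (36, 5, k, 28, 4), (36, 5, k, 33, 39), (4, 8, d, 18, 36), (4, 8, d, 5, 12), (5, 12, d, 18, 36), (5, 12, d, 4, 8)}
π[F2, A, D]: project onto (F2, A, D) → {(18, d, 12), (18, d, 8), (28, k, 39), (28, k, 5), (33, k, 4), (33, k, 5), (36, k, 39), (36, k, 4), (4, d, 12), (4, d, 36), (5, d, 36), (5, d, 8)}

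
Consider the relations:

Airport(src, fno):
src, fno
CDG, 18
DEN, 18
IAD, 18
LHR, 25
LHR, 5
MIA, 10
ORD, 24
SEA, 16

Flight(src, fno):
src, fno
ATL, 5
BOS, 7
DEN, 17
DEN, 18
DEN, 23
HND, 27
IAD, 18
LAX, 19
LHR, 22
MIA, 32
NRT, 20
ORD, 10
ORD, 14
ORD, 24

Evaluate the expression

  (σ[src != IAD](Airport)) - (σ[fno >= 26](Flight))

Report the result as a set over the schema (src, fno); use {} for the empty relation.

{(CDG, 18), (DEN, 18), (LHR, 25), (LHR, 5), (MIA, 10), (ORD, 24), (SEA, 16)}

σ[src != IAD]: keep tuples satisfying src != IAD → {(CDG, 18), (DEN, 18), (LHR, 25), (LHR, 5), (MIA, 10), (ORD, 24), (SEA, 16)}
σ[fno >= 26]: keep tuples satisfying fno >= 26 → {(HND, 27), (MIA, 32)}
Difference: {(CDG, 18), (DEN, 18), (LHR, 25), (LHR, 5), (MIA, 10), (ORD, 24), (SEA, 16)} with {(HND, 27), (MIA, 32)} → {(CDG, 18), (DEN, 18), (LHR, 25), (LHR, 5), (MIA, 10), (ORD, 24), (SEA, 16)}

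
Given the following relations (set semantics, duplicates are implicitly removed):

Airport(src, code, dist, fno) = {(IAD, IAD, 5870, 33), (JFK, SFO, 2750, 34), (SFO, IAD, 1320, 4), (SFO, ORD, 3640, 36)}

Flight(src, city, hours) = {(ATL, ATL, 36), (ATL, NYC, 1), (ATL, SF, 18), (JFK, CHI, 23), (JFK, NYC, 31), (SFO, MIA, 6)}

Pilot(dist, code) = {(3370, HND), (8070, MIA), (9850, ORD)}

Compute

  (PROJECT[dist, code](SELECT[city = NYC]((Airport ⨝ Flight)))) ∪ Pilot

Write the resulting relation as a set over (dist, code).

{(2750, SFO), (3370, HND), (8070, MIA), (9850, ORD)}

Natural join on src: {(JFK, SFO, 2750, 34, CHI, 23), (JFK, SFO, 2750, 34, NYC, 31), (SFO, IAD, 1320, 4, MIA, 6), (SFO, ORD, 3640, 36, MIA, 6)}
σ[city = NYC]: keep tuples satisfying city = NYC → {(JFK, SFO, 2750, 34, NYC, 31)}
π_{dist, code} gives {(2750, SFO)}.
Set union of the two operands is {(2750, SFO), (3370, HND), (8070, MIA), (9850, ORD)}.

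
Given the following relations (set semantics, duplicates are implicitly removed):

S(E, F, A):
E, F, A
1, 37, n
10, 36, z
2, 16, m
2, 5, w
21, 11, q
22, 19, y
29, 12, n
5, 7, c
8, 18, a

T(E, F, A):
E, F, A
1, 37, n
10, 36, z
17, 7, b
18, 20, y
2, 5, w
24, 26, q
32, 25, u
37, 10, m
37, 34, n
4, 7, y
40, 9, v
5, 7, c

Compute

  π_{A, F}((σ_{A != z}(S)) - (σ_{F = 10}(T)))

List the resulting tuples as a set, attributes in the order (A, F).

{(a, 18), (c, 7), (m, 16), (n, 12), (n, 37), (q, 11), (w, 5), (y, 19)}

Selection A != z: {(1, 37, n), (2, 16, m), (2, 5, w), (21, 11, q), (22, 19, y), (29, 12, n), (5, 7, c), (8, 18, a)}
Selection F = 10: {(37, 10, m)}
Taking the difference: {(1, 37, n), (2, 16, m), (2, 5, w), (21, 11, q), (22, 19, y), (29, 12, n), (5, 7, c), (8, 18, a)}
π_{A, F} gives {(a, 18), (c, 7), (m, 16), (n, 12), (n, 37), (q, 11), (w, 5), (y, 19)}.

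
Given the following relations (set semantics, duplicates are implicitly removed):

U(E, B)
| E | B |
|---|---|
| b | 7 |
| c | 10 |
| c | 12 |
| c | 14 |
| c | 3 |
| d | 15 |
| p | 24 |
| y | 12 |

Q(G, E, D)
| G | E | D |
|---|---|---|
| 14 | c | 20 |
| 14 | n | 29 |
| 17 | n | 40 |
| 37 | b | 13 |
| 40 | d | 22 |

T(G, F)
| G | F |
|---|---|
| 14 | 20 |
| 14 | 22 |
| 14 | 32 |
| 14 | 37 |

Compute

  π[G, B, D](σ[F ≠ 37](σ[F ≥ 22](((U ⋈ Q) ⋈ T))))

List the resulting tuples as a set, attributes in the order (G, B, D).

Natural join on E: {(b, 7, 37, 13), (c, 10, 14, 20), (c, 12, 14, 20), (c, 14, 14, 20), (c, 3, 14, 20), (d, 15, 40, 22)}
Natural join on G: {(c, 10, 14, 20, 20), (c, 10, 14, 20, 22), (c, 10, 14, 20, 32), (c, 10, 14, 20, 37), (c, 12, 14, 20, 20), (c, 12, 14, 20, 22), (c, 12, 14, 20, 32), (c, 12, 14, 20, 37), (c, 14, 14, 20, 20), (c, 14, 14, 20, 22), (c, 14, 14, 20, 32), (c, 14, 14, 20, 37), (c, 3, 14, 20, 20), (c, 3, 14, 20, 22), (c, 3, 14, 20, 32), (c, 3, 14, 20, 37)}
Filtering on F ≥ 22 leaves {(c, 10, 14, 20, 22), (c, 10, 14, 20, 32), (c, 10, 14, 20, 37), (c, 12, 14, 20, 22), (c, 12, 14, 20, 32), (c, 12, 14, 20, 37), (c, 14, 14, 20, 22), (c, 14, 14, 20, 32), (c, 14, 14, 20, 37), (c, 3, 14, 20, 22), (c, 3, 14, 20, 32), (c, 3, 14, 20, 37)}.
Filtering on F ≠ 37 leaves {(c, 10, 14, 20, 22), (c, 10, 14, 20, 32), (c, 12, 14, 20, 22), (c, 12, 14, 20, 32), (c, 14, 14, 20, 22), (c, 14, 14, 20, 32), (c, 3, 14, 20, 22), (c, 3, 14, 20, 32)}.
Keep only column(s) G, B, D (4 duplicate(s) eliminated): {(14, 10, 20), (14, 12, 20), (14, 14, 20), (14, 3, 20)}

{(14, 10, 20), (14, 12, 20), (14, 14, 20), (14, 3, 20)}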